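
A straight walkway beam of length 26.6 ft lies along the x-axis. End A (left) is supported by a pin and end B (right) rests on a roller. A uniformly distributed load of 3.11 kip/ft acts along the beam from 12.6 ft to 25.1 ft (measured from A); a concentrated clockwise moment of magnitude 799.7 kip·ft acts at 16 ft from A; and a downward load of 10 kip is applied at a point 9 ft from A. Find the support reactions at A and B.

A_x = 0, A_y = -12.12 kip, B_y = 61.00 kip

Resultant of the distributed load: 3.11 × 12.5 = 38.875 kip at 18.85 ft from A.
ΣM about A: B_y·26.6 − (3.11·12.5)·18.85 − 799.7 − 10·9 = 0 → B_y = 1622.49375/26.6 = 60.996 ≈ 61.00 kip.
ΣF_y = 0: A_y + 60.996 − 3.11·12.5 − 10 = 0 → A_y = -12.12 kip.
ΣF_x = 0: no horizontal applied forces, so A_x = 0.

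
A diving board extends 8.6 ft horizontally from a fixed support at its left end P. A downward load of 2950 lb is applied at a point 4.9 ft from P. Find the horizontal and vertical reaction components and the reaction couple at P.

P_x = 0, P_y = 2950 lb, M_P = 14460 lb·ft

ΣF_x = 0: P_x = 0.
ΣF_y = 0: P_y − 2950 = 0 → P_y = 2950 lb.
ΣM about P: M_P − 2950·4.9 = 0 → M_P = 14460 lb·ft.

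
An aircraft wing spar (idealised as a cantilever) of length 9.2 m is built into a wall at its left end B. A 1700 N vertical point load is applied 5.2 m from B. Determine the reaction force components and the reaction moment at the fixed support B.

ΣF_x = 0: B_x = 0.
ΣF_y = 0: B_y − 1700 = 0 → B_y = 1700 N.
ΣM about B: M_B − 1700·5.2 = 0 → M_B = 8840 N·m.

B_x = 0, B_y = 1700 N, M_B = 8840 N·m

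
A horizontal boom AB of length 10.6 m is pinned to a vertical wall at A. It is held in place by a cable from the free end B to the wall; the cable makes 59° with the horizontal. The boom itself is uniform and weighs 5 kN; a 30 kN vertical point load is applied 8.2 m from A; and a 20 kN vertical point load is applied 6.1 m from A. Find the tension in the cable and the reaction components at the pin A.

T = 43.42 kN, A_x = 22.36 kN, A_y = 17.78 kN

ΣM about A: T·sin59°·10.6 − 5·5.3 − 30·8.2 − 20·6.1 = 0 → T = 394.5/(10.6·0.857167) = 43.4186 ≈ 43.42 kN.
ΣF_x = 0: A_x − T·cos59° = 0 → A_x = 43.4186 × 0.515038 = 22.36 kN.
ΣF_y = 0: A_y + T·sin59° − 5 − 30 − 20 = 0 → A_y = 55 − 43.4186 × 0.857167 = 17.78 kN.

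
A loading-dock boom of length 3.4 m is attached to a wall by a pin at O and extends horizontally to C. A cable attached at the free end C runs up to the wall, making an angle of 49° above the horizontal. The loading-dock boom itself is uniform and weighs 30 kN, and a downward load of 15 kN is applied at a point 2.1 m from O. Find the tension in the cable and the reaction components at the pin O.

ΣM about O: T·sin49°·3.4 − 30·1.7 − 15·2.1 = 0 → T = 82.5/(3.4·0.75471) = 32.151 ≈ 32.15 kN.
ΣF_x = 0: O_x − T·cos49° = 0 → O_x = 32.151 × 0.656059 = 21.09 kN.
ΣF_y = 0: O_y + T·sin49° − 30 − 15 = 0 → O_y = 45 − 32.151 × 0.75471 = 20.74 kN.

T = 32.15 kN, O_x = 21.09 kN, O_y = 20.74 kN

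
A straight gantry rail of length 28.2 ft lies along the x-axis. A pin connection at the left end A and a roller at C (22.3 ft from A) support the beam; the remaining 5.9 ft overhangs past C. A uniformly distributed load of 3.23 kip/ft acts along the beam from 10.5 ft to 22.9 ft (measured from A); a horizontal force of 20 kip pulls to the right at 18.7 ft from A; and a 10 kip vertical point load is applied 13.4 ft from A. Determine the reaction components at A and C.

A_x = -20.00 kip, A_y = 14.05 kip, C_y = 36.00 kip

Resultant of the distributed load: 3.23 × 12.4 = 40.052 kip at 16.7 ft from A.
Taking moments about A: C_y·22.3 − (3.23·12.4)·16.7 − 10·13.4 = 0 → C_y = 802.8684/22.3 = 36.0031 ≈ 36.00 kip.
ΣF_y = 0: A_y + 36.0031 − 3.23·12.4 − 10 = 0 → A_y = 14.05 kip.
ΣF_x = 0: A_x + 20 = 0 → A_x = -20.00 kip.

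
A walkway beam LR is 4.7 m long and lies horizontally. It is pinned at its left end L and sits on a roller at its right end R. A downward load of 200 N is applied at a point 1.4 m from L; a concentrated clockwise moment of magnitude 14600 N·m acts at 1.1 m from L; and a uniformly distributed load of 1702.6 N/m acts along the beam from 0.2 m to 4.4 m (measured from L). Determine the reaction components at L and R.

Resultant of the distributed load: 1702.6 × 4.2 = 7150.92 N at 2.3 m from L.
ΣM about L: R_y·4.7 − 200·1.4 − 14600 − (1702.6·4.2)·2.3 = 0 → R_y = 31327.116/4.7 = 6665.34 ≈ 6665 N.
ΣF_y = 0: L_y + 6665.34 − 200 − 1702.6·4.2 = 0 → L_y = 685.6 N.
ΣF_x = 0: no horizontal applied forces, so L_x = 0.

L_x = 0, L_y = 685.6 N, R_y = 6665 N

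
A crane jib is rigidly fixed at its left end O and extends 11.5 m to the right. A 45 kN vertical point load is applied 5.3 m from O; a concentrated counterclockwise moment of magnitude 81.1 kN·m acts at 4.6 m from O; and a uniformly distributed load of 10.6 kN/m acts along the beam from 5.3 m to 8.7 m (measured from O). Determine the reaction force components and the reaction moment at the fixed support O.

O_x = 0, O_y = 81.04 kN, M_O = 409.7 kN·m

Resultant of the distributed load: 10.6 × 3.4 = 36.04 kN at 7 m from O.
ΣF_x = 0: O_x = 0.
ΣF_y = 0: O_y − 45 − 10.6·3.4 = 0 → O_y = 81.04 kN.
ΣM about O: M_O − 45·5.3 + 81.1 − (10.6·3.4)·7 = 0 → M_O = 409.7 kN·m.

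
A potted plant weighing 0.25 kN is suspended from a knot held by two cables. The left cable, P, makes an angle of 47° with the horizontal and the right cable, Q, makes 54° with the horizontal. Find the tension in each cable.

ΣF_x = 0: −T_P·cos47° + T_Q·cos54° = 0 → T_Q = 1.16028·T_P.
ΣF_y = 0: T_P·sin47° + T_Q·sin54° = 0.25.
Substitute: T_P·(0.731354 + 1.16028·0.809017) = 0.25 → T_P = 0.149697 ≈ 0.1497 kN.
Then T_Q = 1.16028 × 0.149697 = 0.1737 kN.

T_P = 0.1497 kN, T_Q = 0.1737 kN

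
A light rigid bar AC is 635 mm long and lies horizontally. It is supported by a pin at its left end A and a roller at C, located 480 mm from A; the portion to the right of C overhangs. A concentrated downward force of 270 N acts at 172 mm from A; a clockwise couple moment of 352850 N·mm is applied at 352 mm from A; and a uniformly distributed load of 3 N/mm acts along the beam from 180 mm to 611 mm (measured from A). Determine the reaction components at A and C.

Resultant of the distributed load: 3 × 431 = 1293 N at 395.5 mm from A.
Moments about A: C_y·480 − 270·172 − 352850 − (3·431)·395.5 = 0 → C_y = 910671.5/480 = 1897.23 ≈ 1897 N.
ΣF_y = 0: A_y + 1897.23 − 270 − 3·431 = 0 → A_y = -334.2 N.
ΣF_x = 0: no horizontal applied forces, so A_x = 0.

A_x = 0, A_y = -334.2 N, C_y = 1897 N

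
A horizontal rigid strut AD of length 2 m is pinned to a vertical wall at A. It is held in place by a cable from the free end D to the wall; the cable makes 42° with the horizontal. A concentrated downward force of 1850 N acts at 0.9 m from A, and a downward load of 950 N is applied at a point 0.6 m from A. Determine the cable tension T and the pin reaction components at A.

ΣM about A: T·sin42°·2 − 1850·0.9 − 950·0.6 = 0 → T = 2235/(2·0.669131) = 1670.08 ≈ 1670 N.
ΣF_x = 0: A_x − T·cos42° = 0 → A_x = 1670.08 × 0.743145 = 1241 N.
ΣF_y = 0: A_y + T·sin42° − 1850 − 950 = 0 → A_y = 2800 − 1670.08 × 0.669131 = 1682 N.

T = 1670 N, A_x = 1241 N, A_y = 1682 N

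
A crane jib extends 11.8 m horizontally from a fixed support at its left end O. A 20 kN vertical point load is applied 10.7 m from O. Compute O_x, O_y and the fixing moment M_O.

O_x = 0, O_y = 20.00 kN, M_O = 214.0 kN·m

ΣF_x = 0: O_x = 0.
ΣF_y = 0: O_y − 20 = 0 → O_y = 20.00 kN.
ΣM about O: M_O − 20·10.7 = 0 → M_O = 214.0 kN·m.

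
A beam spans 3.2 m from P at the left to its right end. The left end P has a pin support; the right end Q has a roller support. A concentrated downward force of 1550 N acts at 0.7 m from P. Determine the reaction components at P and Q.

ΣM about P: Q_y·3.2 − 1550·0.7 = 0 → Q_y = 1085/3.2 = 339.062 ≈ 339.1 N.
ΣF_y = 0: P_y + 339.062 − 1550 = 0 → P_y = 1211 N.
ΣF_x = 0: no horizontal applied forces, so P_x = 0.

P_x = 0, P_y = 1211 N, Q_y = 339.1 N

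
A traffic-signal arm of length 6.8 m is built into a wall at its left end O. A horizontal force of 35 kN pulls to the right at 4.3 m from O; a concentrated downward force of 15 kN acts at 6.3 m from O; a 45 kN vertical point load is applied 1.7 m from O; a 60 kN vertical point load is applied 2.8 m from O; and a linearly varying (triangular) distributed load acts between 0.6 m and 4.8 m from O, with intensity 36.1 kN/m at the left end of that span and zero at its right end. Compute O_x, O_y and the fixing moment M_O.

Resultant of the triangular load: ½ × 36.1 × 4.2 = 75.81 kN, acting at 2 m from O (one-third of the span from the peak).
ΣF_x = 0: O_x + 35 = 0 → O_x = -35.00 kN.
ΣF_y = 0: O_y − 15 − 45 − 60 − ½·36.1·4.2 = 0 → O_y = 195.8 kN.
ΣM about O: M_O − 15·6.3 − 45·1.7 − 60·2.8 − (½·36.1·4.2)·2 = 0 → M_O = 490.6 kN·m.

O_x = -35.00 kN, O_y = 195.8 kN, M_O = 490.6 kN·m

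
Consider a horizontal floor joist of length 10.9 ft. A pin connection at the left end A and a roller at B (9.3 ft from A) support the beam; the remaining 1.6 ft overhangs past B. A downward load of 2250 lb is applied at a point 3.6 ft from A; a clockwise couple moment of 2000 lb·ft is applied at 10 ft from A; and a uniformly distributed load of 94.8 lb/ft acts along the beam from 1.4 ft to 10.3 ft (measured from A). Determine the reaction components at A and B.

A_x = 0, A_y = 1477 lb, B_y = 1617 lb

Resultant of the distributed load: 94.8 × 8.9 = 843.72 lb at 5.85 ft from A.
Moments about A: B_y·9.3 − 2250·3.6 − 2000 − (94.8·8.9)·5.85 = 0 → B_y = 15035.762/9.3 = 1616.75 ≈ 1617 lb.
ΣF_y = 0: A_y + 1616.75 − 2250 − 94.8·8.9 = 0 → A_y = 1477 lb.
ΣF_x = 0: no horizontal applied forces, so A_x = 0.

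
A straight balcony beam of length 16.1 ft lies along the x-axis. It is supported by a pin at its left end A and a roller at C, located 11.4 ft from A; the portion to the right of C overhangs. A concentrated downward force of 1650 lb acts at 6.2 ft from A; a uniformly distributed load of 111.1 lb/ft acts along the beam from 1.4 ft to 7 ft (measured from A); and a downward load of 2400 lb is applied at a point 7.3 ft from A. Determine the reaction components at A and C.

A_x = 0, A_y = 2009 lb, C_y = 2663 lb

Resultant of the distributed load: 111.1 × 5.6 = 622.16 lb at 4.2 ft from A.
ΣM about A: C_y·11.4 − 1650·6.2 − (111.1·5.6)·4.2 − 2400·7.3 = 0 → C_y = 30363.072/11.4 = 2663.43 ≈ 2663 lb.
ΣF_y = 0: A_y + 2663.43 − 1650 − 111.1·5.6 − 2400 = 0 → A_y = 2009 lb.
ΣF_x = 0: no horizontal applied forces, so A_x = 0.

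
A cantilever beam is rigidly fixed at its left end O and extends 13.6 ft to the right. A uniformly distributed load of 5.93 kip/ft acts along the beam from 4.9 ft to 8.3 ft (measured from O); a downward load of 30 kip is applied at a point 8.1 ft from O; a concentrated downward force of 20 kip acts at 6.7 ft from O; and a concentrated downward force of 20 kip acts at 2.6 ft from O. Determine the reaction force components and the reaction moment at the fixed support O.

Resultant of the distributed load: 5.93 × 3.4 = 20.162 kip at 6.6 ft from O.
ΣF_x = 0: O_x = 0.
ΣF_y = 0: O_y − 5.93·3.4 − 30 − 20 − 20 = 0 → O_y = 90.16 kip.
ΣM about O: M_O − (5.93·3.4)·6.6 − 30·8.1 − 20·6.7 − 20·2.6 = 0 → M_O = 562.1 kip·ft.

O_x = 0, O_y = 90.16 kip, M_O = 562.1 kip·ft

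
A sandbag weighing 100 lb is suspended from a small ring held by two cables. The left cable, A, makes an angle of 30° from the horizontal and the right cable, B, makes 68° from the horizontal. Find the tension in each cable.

ΣF_x = 0: −T_A·cos30° + T_B·cos68° = 0 → T_B = 2.31183·T_A.
ΣF_y = 0: T_A·sin30° + T_B·sin68° = 100.
Substitute: T_A·(0.5 + 2.31183·0.927184) = 100 → T_A = 37.8288 ≈ 37.83 lb.
Then T_B = 2.31183 × 37.8288 = 87.45 lb.

T_A = 37.83 lb, T_B = 87.45 lb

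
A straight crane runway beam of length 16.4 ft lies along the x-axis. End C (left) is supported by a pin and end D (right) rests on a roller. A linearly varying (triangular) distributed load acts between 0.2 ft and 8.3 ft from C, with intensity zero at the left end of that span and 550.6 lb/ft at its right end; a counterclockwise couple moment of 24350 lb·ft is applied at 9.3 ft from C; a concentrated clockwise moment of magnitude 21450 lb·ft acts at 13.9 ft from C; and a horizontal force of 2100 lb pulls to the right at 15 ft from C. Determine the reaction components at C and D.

C_x = -2100 lb, C_y = 1645 lb, D_y = 584.6 lb

Resultant of the triangular load: ½ × 550.6 × 8.1 = 2229.93 lb, acting at 5.6 ft from C (one-third of the span from the peak).
Taking moments about C: D_y·16.4 − (½·550.6·8.1)·5.6 + 24350 − 21450 = 0 → D_y = 9587.608/16.4 = 584.61 ≈ 584.6 lb.
ΣF_y = 0: C_y + 584.61 − ½·550.6·8.1 = 0 → C_y = 1645 lb.
ΣF_x = 0: C_x + 2100 = 0 → C_x = -2100 lb.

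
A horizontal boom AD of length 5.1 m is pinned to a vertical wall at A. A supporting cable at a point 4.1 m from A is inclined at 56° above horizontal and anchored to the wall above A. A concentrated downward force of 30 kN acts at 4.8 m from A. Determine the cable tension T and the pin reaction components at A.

ΣM about A: T·sin56°·4.1 − 30·4.8 = 0 → T = 144/(4.1·0.829038) = 42.3647 ≈ 42.36 kN.
ΣF_x = 0: A_x − T·cos56° = 0 → A_x = 42.3647 × 0.559193 = 23.69 kN.
ΣF_y = 0: A_y + T·sin56° − 30 = 0 → A_y = 30 − 42.3647 × 0.829038 = -5.122 kN.

T = 42.36 kN, A_x = 23.69 kN, A_y = -5.122 kN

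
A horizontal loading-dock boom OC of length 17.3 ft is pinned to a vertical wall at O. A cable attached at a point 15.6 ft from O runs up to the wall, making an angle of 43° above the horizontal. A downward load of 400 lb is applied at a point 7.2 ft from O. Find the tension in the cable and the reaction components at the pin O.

T = 270.7 lb, O_x = 198.0 lb, O_y = 215.4 lb

ΣM about O: T·sin43°·15.6 − 400·7.2 = 0 → T = 2880/(15.6·0.681998) = 270.698 ≈ 270.7 lb.
ΣF_x = 0: O_x − T·cos43° = 0 → O_x = 270.698 × 0.731354 = 198.0 lb.
ΣF_y = 0: O_y + T·sin43° − 400 = 0 → O_y = 400 − 270.698 × 0.681998 = 215.4 lb.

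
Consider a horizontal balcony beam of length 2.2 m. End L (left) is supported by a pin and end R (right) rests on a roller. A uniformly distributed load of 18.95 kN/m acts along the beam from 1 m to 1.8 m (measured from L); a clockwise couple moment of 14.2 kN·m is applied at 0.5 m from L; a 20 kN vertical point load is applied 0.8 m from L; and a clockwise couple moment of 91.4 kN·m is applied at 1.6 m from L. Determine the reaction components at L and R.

Resultant of the distributed load: 18.95 × 0.8 = 15.16 kN at 1.4 m from L.
Moments about L: R_y·2.2 − (18.95·0.8)·1.4 − 14.2 − 20·0.8 − 91.4 = 0 → R_y = 142.824/2.2 = 64.92 kN.
ΣF_y = 0: L_y + 64.92 − 18.95·0.8 − 20 = 0 → L_y = -29.76 kN.
ΣF_x = 0: no horizontal applied forces, so L_x = 0.

L_x = 0, L_y = -29.76 kN, R_y = 64.92 kN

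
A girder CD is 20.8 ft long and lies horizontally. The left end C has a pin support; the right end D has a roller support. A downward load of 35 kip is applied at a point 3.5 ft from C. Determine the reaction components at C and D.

C_x = 0, C_y = 29.11 kip, D_y = 5.889 kip

ΣM about C: D_y·20.8 − 35·3.5 = 0 → D_y = 122.5/20.8 = 5.88942 ≈ 5.889 kip.
ΣF_y = 0: C_y + 5.88942 − 35 = 0 → C_y = 29.11 kip.
ΣF_x = 0: no horizontal applied forces, so C_x = 0.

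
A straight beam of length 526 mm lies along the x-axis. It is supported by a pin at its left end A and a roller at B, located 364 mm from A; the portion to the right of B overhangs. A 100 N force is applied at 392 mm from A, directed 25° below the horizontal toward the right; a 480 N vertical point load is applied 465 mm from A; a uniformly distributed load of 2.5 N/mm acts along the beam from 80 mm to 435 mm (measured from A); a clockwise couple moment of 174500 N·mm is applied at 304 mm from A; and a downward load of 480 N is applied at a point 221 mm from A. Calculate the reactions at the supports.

A_x = -90.63 N, A_y = -167.6 N, B_y = 2057 N

Resultant of the distributed load: 2.5 × 355 = 887.5 N at 257.5 mm from A.
Moments about A: B_y·364 − 100·sin25°·392 − 480·465 − (2.5·355)·257.5 − 174500 − 480·221 = 0 → B_y = 748878/364 = 2057.36 ≈ 2057 N.
ΣF_y = 0: A_y + 2057.36 − 100·sin25° − 480 − 2.5·355 − 480 = 0 → A_y = -167.6 N.
ΣF_x = 0: A_x + 100·cos25° = 0 → A_x = -90.63 N.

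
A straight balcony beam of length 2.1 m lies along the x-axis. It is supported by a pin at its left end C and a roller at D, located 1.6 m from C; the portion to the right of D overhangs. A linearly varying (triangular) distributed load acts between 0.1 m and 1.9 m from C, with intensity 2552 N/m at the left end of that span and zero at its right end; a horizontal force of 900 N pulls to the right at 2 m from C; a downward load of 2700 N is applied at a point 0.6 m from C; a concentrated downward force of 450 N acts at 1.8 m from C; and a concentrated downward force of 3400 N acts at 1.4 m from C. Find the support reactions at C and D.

C_x = -900.0 N, C_y = 3348 N, D_y = 5499 N

Resultant of the triangular load: ½ × 2552 × 1.8 = 2296.8 N, acting at 0.7 m from C (one-third of the span from the peak).
Taking moments about C: D_y·1.6 − (½·2552·1.8)·0.7 − 2700·0.6 − 450·1.8 − 3400·1.4 = 0 → D_y = 8797.76/1.6 = 5498.6 ≈ 5499 N.
ΣF_y = 0: C_y + 5498.6 − ½·2552·1.8 − 2700 − 450 − 3400 = 0 → C_y = 3348 N.
ΣF_x = 0: C_x + 900 = 0 → C_x = -900.0 N.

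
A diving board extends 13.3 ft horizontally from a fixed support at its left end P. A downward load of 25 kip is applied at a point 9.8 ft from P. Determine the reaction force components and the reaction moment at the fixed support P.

ΣF_x = 0: P_x = 0.
ΣF_y = 0: P_y − 25 = 0 → P_y = 25.00 kip.
ΣM about P: M_P − 25·9.8 = 0 → M_P = 245.0 kip·ft.

P_x = 0, P_y = 25.00 kip, M_P = 245.0 kip·ft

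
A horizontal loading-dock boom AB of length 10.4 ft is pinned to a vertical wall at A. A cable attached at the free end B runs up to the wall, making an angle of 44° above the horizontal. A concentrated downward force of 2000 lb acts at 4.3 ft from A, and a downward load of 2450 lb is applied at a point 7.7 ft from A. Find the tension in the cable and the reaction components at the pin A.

T = 3802 lb, A_x = 2735 lb, A_y = 1809 lb

ΣM about A: T·sin44°·10.4 − 2000·4.3 − 2450·7.7 = 0 → T = 27465/(10.4·0.694658) = 3801.68 ≈ 3802 lb.
ΣF_x = 0: A_x − T·cos44° = 0 → A_x = 3801.68 × 0.71934 = 2735 lb.
ΣF_y = 0: A_y + T·sin44° − 2000 − 2450 = 0 → A_y = 4450 − 3801.68 × 0.694658 = 1809 lb.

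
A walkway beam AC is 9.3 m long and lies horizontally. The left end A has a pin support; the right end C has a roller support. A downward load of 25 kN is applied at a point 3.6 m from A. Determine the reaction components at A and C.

ΣM about A: C_y·9.3 − 25·3.6 = 0 → C_y = 90/9.3 = 9.67742 ≈ 9.677 kN.
ΣF_y = 0: A_y + 9.67742 − 25 = 0 → A_y = 15.32 kN.
ΣF_x = 0: no horizontal applied forces, so A_x = 0.

A_x = 0, A_y = 15.32 kN, C_y = 9.677 kN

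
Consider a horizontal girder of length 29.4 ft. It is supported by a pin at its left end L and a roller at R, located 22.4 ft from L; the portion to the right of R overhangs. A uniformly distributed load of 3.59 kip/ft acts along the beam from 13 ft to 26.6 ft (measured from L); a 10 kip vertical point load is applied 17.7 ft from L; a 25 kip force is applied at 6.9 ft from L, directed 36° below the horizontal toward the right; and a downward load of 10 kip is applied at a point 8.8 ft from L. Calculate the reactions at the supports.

Resultant of the distributed load: 3.59 × 13.6 = 48.824 kip at 19.8 ft from L.
Moments about L: R_y·22.4 − (3.59·13.6)·19.8 − 10·17.7 − 25·sin36°·6.9 − 10·8.8 = 0 → R_y = 1333.11/22.4 = 59.5138 ≈ 59.51 kip.
ΣF_y = 0: L_y + 59.5138 − 3.59·13.6 − 10 − 25·sin36° − 10 = 0 → L_y = 24.00 kip.
ΣF_x = 0: L_x + 25·cos36° = 0 → L_x = -20.23 kip.

L_x = -20.23 kip, L_y = 24.00 kip, R_y = 59.51 kip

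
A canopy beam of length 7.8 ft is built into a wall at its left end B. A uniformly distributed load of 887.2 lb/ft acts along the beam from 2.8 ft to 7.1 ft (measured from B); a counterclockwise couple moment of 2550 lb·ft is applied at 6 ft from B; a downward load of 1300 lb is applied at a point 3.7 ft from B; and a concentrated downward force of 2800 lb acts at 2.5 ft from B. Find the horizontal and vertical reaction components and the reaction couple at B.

B_x = 0, B_y = 7915 lb, M_B = 28140 lb·ft

Resultant of the distributed load: 887.2 × 4.3 = 3814.96 lb at 4.95 ft from B.
ΣF_x = 0: B_x = 0.
ΣF_y = 0: B_y − 887.2·4.3 − 1300 − 2800 = 0 → B_y = 7915 lb.
ΣM about B: M_B − (887.2·4.3)·4.95 + 2550 − 1300·3.7 − 2800·2.5 = 0 → M_B = 28140 lb·ft.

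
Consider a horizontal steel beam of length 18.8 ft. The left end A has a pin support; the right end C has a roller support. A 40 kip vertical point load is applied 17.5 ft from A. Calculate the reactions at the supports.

A_x = 0, A_y = 2.766 kip, C_y = 37.23 kip

ΣM about A: C_y·18.8 − 40·17.5 = 0 → C_y = 700/18.8 = 37.234 ≈ 37.23 kip.
ΣF_y = 0: A_y + 37.234 − 40 = 0 → A_y = 2.766 kip.
ΣF_x = 0: no horizontal applied forces, so A_x = 0.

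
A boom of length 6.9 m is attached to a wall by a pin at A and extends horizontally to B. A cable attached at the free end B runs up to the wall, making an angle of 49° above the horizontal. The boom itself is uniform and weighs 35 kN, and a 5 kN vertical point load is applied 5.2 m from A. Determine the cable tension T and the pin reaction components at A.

T = 28.18 kN, A_x = 18.49 kN, A_y = 18.73 kN

ΣM about A: T·sin49°·6.9 − 35·3.45 − 5·5.2 = 0 → T = 146.75/(6.9·0.75471) = 28.1805 ≈ 28.18 kN.
ΣF_x = 0: A_x − T·cos49° = 0 → A_x = 28.1805 × 0.656059 = 18.49 kN.
ΣF_y = 0: A_y + T·sin49° − 35 − 5 = 0 → A_y = 40 − 28.1805 × 0.75471 = 18.73 kN.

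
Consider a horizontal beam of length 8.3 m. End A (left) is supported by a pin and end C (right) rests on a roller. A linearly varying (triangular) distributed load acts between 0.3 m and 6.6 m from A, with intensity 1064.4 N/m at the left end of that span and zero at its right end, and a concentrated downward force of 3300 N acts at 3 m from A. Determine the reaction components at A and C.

A_x = 0, A_y = 4491 N, C_y = 2162 N

Resultant of the triangular load: ½ × 1064.4 × 6.3 = 3352.86 N, acting at 2.4 m from A (one-third of the span from the peak).
ΣM about A: C_y·8.3 − (½·1064.4·6.3)·2.4 − 3300·3 = 0 → C_y = 17946.864/8.3 = 2162.27 ≈ 2162 N.
ΣF_y = 0: A_y + 2162.27 − ½·1064.4·6.3 − 3300 = 0 → A_y = 4491 N.
ΣF_x = 0: no horizontal applied forces, so A_x = 0.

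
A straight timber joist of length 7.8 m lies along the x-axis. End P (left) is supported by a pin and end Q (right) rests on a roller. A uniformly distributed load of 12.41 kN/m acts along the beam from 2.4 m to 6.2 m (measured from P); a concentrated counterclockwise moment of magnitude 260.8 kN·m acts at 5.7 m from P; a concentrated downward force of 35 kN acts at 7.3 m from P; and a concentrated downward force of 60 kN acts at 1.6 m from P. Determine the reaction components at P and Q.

Resultant of the distributed load: 12.41 × 3.8 = 47.158 kN at 4.3 m from P.
ΣM about P: Q_y·7.8 − (12.41·3.8)·4.3 + 260.8 − 35·7.3 − 60·1.6 = 0 → Q_y = 293.4794/7.8 = 37.6256 ≈ 37.63 kN.
ΣF_y = 0: P_y + 37.6256 − 12.41·3.8 − 35 − 60 = 0 → P_y = 104.5 kN.
ΣF_x = 0: no horizontal applied forces, so P_x = 0.

P_x = 0, P_y = 104.5 kN, Q_y = 37.63 kN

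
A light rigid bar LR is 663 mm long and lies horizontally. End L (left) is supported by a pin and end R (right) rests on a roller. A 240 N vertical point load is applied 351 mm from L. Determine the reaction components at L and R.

L_x = 0, L_y = 112.9 N, R_y = 127.1 N

Taking moments about L: R_y·663 − 240·351 = 0 → R_y = 84240/663 = 127.059 ≈ 127.1 N.
ΣF_y = 0: L_y + 127.059 − 240 = 0 → L_y = 112.9 N.
ΣF_x = 0: no horizontal applied forces, so L_x = 0.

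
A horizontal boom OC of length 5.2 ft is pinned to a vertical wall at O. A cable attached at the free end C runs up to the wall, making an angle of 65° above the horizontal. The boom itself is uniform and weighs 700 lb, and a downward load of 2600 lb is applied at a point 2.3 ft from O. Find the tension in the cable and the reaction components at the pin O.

ΣM about O: T·sin65°·5.2 − 700·2.6 − 2600·2.3 = 0 → T = 7800/(5.2·0.906308) = 1655.07 ≈ 1655 lb.
ΣF_x = 0: O_x − T·cos65° = 0 → O_x = 1655.07 × 0.422618 = 699.5 lb.
ΣF_y = 0: O_y + T·sin65° − 700 − 2600 = 0 → O_y = 3300 − 1655.07 × 0.906308 = 1800 lb.

T = 1655 lb, O_x = 699.5 lb, O_y = 1800 lb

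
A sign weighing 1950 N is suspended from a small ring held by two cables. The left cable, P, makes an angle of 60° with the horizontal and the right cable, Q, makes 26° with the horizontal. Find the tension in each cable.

ΣF_x = 0: −T_P·cos60° + T_Q·cos26° = 0 → T_Q = 0.556301·T_P.
ΣF_y = 0: T_P·sin60° + T_Q·sin26° = 1950.
Substitute: T_P·(0.866025 + 0.556301·0.438371) = 1950 → T_P = 1756.93 ≈ 1757 N.
Then T_Q = 0.556301 × 1756.93 = 977.4 N.

T_P = 1757 N, T_Q = 977.4 N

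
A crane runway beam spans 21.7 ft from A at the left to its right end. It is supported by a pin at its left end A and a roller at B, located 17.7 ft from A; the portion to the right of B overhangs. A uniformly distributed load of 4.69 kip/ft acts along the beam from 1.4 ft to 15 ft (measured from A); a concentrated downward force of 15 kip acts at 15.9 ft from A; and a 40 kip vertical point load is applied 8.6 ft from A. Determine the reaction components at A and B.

A_x = 0, A_y = 56.32 kip, B_y = 62.46 kip

Resultant of the distributed load: 4.69 × 13.6 = 63.784 kip at 8.2 ft from A.
ΣM about A: B_y·17.7 − (4.69·13.6)·8.2 − 15·15.9 − 40·8.6 = 0 → B_y = 1105.5288/17.7 = 62.4593 ≈ 62.46 kip.
ΣF_y = 0: A_y + 62.4593 − 4.69·13.6 − 15 − 40 = 0 → A_y = 56.32 kip.
ΣF_x = 0: no horizontal applied forces, so A_x = 0.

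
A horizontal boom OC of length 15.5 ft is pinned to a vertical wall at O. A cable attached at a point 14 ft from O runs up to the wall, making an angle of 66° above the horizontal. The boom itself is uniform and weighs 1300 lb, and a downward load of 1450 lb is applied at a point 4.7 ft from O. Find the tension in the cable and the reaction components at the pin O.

ΣM about O: T·sin66°·14 − 1300·7.75 − 1450·4.7 = 0 → T = 16890/(14·0.913545) = 1320.6 ≈ 1321 lb.
ΣF_x = 0: O_x − T·cos66° = 0 → O_x = 1320.6 × 0.406737 = 537.1 lb.
ΣF_y = 0: O_y + T·sin66° − 1300 − 1450 = 0 → O_y = 2750 − 1320.6 × 0.913545 = 1544 lb.

T = 1321 lb, O_x = 537.1 lb, O_y = 1544 lb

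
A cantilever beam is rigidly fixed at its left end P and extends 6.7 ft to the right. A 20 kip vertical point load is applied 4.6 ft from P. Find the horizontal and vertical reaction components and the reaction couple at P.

ΣF_x = 0: P_x = 0.
ΣF_y = 0: P_y − 20 = 0 → P_y = 20.00 kip.
ΣM about P: M_P − 20·4.6 = 0 → M_P = 92.00 kip·ft.

P_x = 0, P_y = 20.00 kip, M_P = 92.00 kip·ft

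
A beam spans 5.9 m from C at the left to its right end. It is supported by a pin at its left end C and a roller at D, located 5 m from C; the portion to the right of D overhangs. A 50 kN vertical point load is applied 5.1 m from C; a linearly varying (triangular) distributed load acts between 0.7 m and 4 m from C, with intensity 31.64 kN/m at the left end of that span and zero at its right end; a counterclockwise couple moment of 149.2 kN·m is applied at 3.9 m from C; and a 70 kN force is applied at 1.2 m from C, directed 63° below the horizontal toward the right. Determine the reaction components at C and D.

Resultant of the triangular load: ½ × 31.64 × 3.3 = 52.206 kN, acting at 1.8 m from C (one-third of the span from the peak).
Taking moments about C: D_y·5 − 50·5.1 − (½·31.64·3.3)·1.8 + 149.2 − 70·sin63°·1.2 = 0 → D_y = 274.615/5 = 54.923 ≈ 54.92 kN.
ΣF_y = 0: C_y + 54.923 − 50 − ½·31.64·3.3 − 70·sin63° = 0 → C_y = 109.7 kN.
ΣF_x = 0: C_x + 70·cos63° = 0 → C_x = -31.78 kN.

C_x = -31.78 kN, C_y = 109.7 kN, D_y = 54.92 kN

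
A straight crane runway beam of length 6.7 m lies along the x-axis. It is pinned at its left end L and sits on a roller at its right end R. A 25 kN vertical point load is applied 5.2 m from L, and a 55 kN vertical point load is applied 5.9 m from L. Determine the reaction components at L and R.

Moments about L: R_y·6.7 − 25·5.2 − 55·5.9 = 0 → R_y = 454.5/6.7 = 67.8358 ≈ 67.84 kN.
ΣF_y = 0: L_y + 67.8358 − 25 − 55 = 0 → L_y = 12.16 kN.
ΣF_x = 0: no horizontal applied forces, so L_x = 0.

L_x = 0, L_y = 12.16 kN, R_y = 67.84 kN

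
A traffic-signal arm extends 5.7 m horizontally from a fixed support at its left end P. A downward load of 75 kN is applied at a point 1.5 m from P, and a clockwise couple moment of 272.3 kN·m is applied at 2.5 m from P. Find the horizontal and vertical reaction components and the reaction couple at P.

P_x = 0, P_y = 75.00 kN, M_P = 384.8 kN·m

ΣF_x = 0: P_x = 0.
ΣF_y = 0: P_y − 75 = 0 → P_y = 75.00 kN.
ΣM about P: M_P − 75·1.5 − 272.3 = 0 → M_P = 384.8 kN·m.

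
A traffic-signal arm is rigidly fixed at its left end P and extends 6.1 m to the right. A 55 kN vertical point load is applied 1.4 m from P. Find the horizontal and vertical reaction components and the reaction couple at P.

P_x = 0, P_y = 55.00 kN, M_P = 77.00 kN·m

ΣF_x = 0: P_x = 0.
ΣF_y = 0: P_y − 55 = 0 → P_y = 55.00 kN.
ΣM about P: M_P − 55·1.4 = 0 → M_P = 77.00 kN·m.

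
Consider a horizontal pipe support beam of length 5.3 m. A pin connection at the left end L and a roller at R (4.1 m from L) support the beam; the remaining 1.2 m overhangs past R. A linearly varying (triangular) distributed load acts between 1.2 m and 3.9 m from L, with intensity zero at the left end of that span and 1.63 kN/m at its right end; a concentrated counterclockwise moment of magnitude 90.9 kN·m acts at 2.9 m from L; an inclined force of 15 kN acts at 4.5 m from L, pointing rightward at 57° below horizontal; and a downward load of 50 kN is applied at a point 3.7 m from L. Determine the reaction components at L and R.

Resultant of the triangular load: ½ × 1.63 × 2.7 = 2.2005 kN, acting at 3 m from L (one-third of the span from the peak).
ΣM about L: R_y·4.1 − (½·1.63·2.7)·3 + 90.9 − 15·sin57°·4.5 − 50·3.7 = 0 → R_y = 157.312/4.1 = 38.3688 ≈ 38.37 kN.
ΣF_y = 0: L_y + 38.3688 − ½·1.63·2.7 − 15·sin57° − 50 = 0 → L_y = 26.41 kN.
ΣF_x = 0: L_x + 15·cos57° = 0 → L_x = -8.170 kN.

L_x = -8.170 kN, L_y = 26.41 kN, R_y = 38.37 kN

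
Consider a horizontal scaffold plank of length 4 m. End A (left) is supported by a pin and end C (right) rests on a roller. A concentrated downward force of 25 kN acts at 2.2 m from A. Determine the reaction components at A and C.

A_x = 0, A_y = 11.25 kN, C_y = 13.75 kN

Taking moments about A: C_y·4 − 25·2.2 = 0 → C_y = 55/4 = 13.75 kN.
ΣF_y = 0: A_y + 13.75 − 25 = 0 → A_y = 11.25 kN.
ΣF_x = 0: no horizontal applied forces, so A_x = 0.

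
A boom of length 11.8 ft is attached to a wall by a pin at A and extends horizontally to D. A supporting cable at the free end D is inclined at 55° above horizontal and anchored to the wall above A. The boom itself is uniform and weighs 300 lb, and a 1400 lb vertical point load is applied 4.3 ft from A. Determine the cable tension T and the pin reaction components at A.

ΣM about A: T·sin55°·11.8 − 300·5.9 − 1400·4.3 = 0 → T = 7790/(11.8·0.819152) = 805.918 ≈ 805.9 lb.
ΣF_x = 0: A_x − T·cos55° = 0 → A_x = 805.918 × 0.573576 = 462.3 lb.
ΣF_y = 0: A_y + T·sin55° − 300 − 1400 = 0 → A_y = 1700 − 805.918 × 0.819152 = 1040 lb.

T = 805.9 lb, A_x = 462.3 lb, A_y = 1040 lb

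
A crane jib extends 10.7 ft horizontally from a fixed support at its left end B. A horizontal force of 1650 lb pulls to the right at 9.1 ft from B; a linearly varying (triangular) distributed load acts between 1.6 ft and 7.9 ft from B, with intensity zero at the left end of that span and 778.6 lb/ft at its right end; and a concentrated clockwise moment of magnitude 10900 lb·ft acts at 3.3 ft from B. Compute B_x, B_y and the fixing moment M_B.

Resultant of the triangular load: ½ × 778.6 × 6.3 = 2452.59 lb, acting at 5.8 ft from B (one-third of the span from the peak).
ΣF_x = 0: B_x + 1650 = 0 → B_x = -1650 lb.
ΣF_y = 0: B_y − ½·778.6·6.3 = 0 → B_y = 2453 lb.
ΣM about B: M_B − (½·778.6·6.3)·5.8 − 10900 = 0 → M_B = 25130 lb·ft.

B_x = -1650 lb, B_y = 2453 lb, M_B = 25130 lb·ft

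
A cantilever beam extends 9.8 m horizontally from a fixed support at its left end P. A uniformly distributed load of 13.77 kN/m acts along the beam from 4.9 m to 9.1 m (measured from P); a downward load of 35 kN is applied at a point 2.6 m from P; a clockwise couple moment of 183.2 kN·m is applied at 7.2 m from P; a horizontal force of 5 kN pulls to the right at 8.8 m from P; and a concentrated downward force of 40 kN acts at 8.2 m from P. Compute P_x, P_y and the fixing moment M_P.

Resultant of the distributed load: 13.77 × 4.2 = 57.834 kN at 7 m from P.
ΣF_x = 0: P_x + 5 = 0 → P_x = -5.000 kN.
ΣF_y = 0: P_y − 13.77·4.2 − 35 − 40 = 0 → P_y = 132.8 kN.
ΣM about P: M_P − (13.77·4.2)·7 − 35·2.6 − 183.2 − 40·8.2 = 0 → M_P = 1007 kN·m.

P_x = -5.000 kN, P_y = 132.8 kN, M_P = 1007 kN·m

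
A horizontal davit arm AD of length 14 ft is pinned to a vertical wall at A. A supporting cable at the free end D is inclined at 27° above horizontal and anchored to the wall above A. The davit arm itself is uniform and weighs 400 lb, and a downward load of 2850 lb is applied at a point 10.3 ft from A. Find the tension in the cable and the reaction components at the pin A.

ΣM about A: T·sin27°·14 − 400·7 − 2850·10.3 = 0 → T = 32155/(14·0.45399) = 5059.11 ≈ 5059 lb.
ΣF_x = 0: A_x − T·cos27° = 0 → A_x = 5059.11 × 0.891007 = 4508 lb.
ΣF_y = 0: A_y + T·sin27° − 400 − 2850 = 0 → A_y = 3250 − 5059.11 × 0.45399 = 953.2 lb.

T = 5059 lb, A_x = 4508 lb, A_y = 953.2 lb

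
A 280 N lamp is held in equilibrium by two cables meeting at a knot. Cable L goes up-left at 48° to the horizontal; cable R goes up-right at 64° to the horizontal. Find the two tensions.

T_L = 132.4 N, T_R = 202.1 N

ΣF_x = 0: −T_L·cos48° + T_R·cos64° = 0 → T_R = 1.5264·T_L.
ΣF_y = 0: T_L·sin48° + T_R·sin64° = 280.
Substitute: T_L·(0.743145 + 1.5264·0.898794) = 280 → T_L = 132.384 ≈ 132.4 N.
Then T_R = 1.5264 × 132.384 = 202.1 N.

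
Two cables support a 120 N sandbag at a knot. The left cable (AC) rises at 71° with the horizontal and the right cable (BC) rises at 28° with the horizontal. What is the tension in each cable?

T_AC = 107.3 N, T_BC = 39.56 N

ΣF_x = 0: −T_AC·cos71° + T_BC·cos28° = 0 → T_BC = 0.368729·T_AC.
ΣF_y = 0: T_AC·sin71° + T_BC·sin28° = 120.
Substitute: T_AC·(0.945519 + 0.368729·0.469472) = 120 → T_AC = 107.274 ≈ 107.3 N.
Then T_BC = 0.368729 × 107.274 = 39.56 N.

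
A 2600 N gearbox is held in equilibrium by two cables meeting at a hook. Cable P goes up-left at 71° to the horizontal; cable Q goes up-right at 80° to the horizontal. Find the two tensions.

ΣF_x = 0: −T_P·cos71° + T_Q·cos80° = 0 → T_Q = 1.87487·T_P.
ΣF_y = 0: T_P·sin71° + T_Q·sin80° = 2600.
Substitute: T_P·(0.945519 + 1.87487·0.984808) = 2600 → T_P = 931.263 ≈ 931.3 N.
Then T_Q = 1.87487 × 931.263 = 1746 N.

T_P = 931.3 N, T_Q = 1746 N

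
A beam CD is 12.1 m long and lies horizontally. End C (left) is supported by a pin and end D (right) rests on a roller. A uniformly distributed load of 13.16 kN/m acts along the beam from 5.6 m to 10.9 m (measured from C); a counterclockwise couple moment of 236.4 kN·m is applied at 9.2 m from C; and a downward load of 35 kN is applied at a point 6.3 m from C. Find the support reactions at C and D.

Resultant of the distributed load: 13.16 × 5.3 = 69.748 kN at 8.25 m from C.
Taking moments about C: D_y·12.1 − (13.16·5.3)·8.25 + 236.4 − 35·6.3 = 0 → D_y = 559.521/12.1 = 46.2414 ≈ 46.24 kN.
ΣF_y = 0: C_y + 46.2414 − 13.16·5.3 − 35 = 0 → C_y = 58.51 kN.
ΣF_x = 0: no horizontal applied forces, so C_x = 0.

C_x = 0, C_y = 58.51 kN, D_y = 46.24 kN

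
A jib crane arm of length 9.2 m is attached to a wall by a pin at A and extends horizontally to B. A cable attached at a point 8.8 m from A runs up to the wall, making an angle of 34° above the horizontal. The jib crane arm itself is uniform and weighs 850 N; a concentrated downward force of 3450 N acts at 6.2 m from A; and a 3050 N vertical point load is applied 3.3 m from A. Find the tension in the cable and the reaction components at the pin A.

ΣM about A: T·sin34°·8.8 − 850·4.6 − 3450·6.2 − 3050·3.3 = 0 → T = 35365/(8.8·0.559193) = 7186.7 ≈ 7187 N.
ΣF_x = 0: A_x − T·cos34° = 0 → A_x = 7186.7 × 0.829038 = 5958 N.
ΣF_y = 0: A_y + T·sin34° − 850 − 3450 − 3050 = 0 → A_y = 7350 − 7186.7 × 0.559193 = 3331 N.

T = 7187 N, A_x = 5958 N, A_y = 3331 N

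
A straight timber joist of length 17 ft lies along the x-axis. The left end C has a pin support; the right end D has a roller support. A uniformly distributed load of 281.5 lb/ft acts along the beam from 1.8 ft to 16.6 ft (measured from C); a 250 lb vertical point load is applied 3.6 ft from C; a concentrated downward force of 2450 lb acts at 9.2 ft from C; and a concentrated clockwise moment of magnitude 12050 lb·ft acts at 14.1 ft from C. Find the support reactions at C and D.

Resultant of the distributed load: 281.5 × 14.8 = 4166.2 lb at 9.2 ft from C.
Taking moments about C: D_y·17 − (281.5·14.8)·9.2 − 250·3.6 − 2450·9.2 − 12050 = 0 → D_y = 73819.04/17 = 4342.3 ≈ 4342 lb.
ΣF_y = 0: C_y + 4342.3 − 281.5·14.8 − 250 − 2450 = 0 → C_y = 2524 lb.
ΣF_x = 0: no horizontal applied forces, so C_x = 0.

C_x = 0, C_y = 2524 lb, D_y = 4342 lb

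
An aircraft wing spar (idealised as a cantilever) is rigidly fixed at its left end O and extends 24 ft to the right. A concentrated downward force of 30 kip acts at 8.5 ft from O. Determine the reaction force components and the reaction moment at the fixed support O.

ΣF_x = 0: O_x = 0.
ΣF_y = 0: O_y − 30 = 0 → O_y = 30.00 kip.
ΣM about O: M_O − 30·8.5 = 0 → M_O = 255.0 kip·ft.

O_x = 0, O_y = 30.00 kip, M_O = 255.0 kip·ft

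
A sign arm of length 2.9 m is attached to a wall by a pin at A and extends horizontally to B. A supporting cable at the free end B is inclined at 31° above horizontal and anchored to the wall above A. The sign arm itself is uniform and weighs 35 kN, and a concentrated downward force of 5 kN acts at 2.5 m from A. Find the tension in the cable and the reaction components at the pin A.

ΣM about A: T·sin31°·2.9 − 35·1.45 − 5·2.5 = 0 → T = 63.25/(2.9·0.515038) = 42.3471 ≈ 42.35 kN.
ΣF_x = 0: A_x − T·cos31° = 0 → A_x = 42.3471 × 0.857167 = 36.30 kN.
ΣF_y = 0: A_y + T·sin31° − 35 − 5 = 0 → A_y = 40 − 42.3471 × 0.515038 = 18.19 kN.

T = 42.35 kN, A_x = 36.30 kN, A_y = 18.19 kN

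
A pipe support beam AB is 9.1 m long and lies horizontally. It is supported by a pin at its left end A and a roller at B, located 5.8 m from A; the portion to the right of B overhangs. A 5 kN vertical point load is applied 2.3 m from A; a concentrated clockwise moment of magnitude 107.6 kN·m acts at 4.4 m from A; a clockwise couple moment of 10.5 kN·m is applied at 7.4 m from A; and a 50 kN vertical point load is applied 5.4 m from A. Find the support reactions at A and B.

A_x = 0, A_y = -13.90 kN, B_y = 68.90 kN

Moments about A: B_y·5.8 − 5·2.3 − 107.6 − 10.5 − 50·5.4 = 0 → B_y = 399.6/5.8 = 68.8966 ≈ 68.90 kN.
ΣF_y = 0: A_y + 68.8966 − 5 − 50 = 0 → A_y = -13.90 kN.
ΣF_x = 0: no horizontal applied forces, so A_x = 0.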